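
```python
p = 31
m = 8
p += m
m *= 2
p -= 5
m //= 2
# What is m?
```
Trace:
  p=31
  p=31, m=8
  p=39, m=8
  p=39, m=16
  p=34, m=16
  p=34, m=8

Final answer: 8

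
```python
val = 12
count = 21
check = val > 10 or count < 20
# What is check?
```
Trace:
  val=12
  val=12, count=21
  val=12, count=21, check=True

Final answer: True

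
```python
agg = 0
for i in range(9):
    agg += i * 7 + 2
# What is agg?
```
Trace:
  agg=0
  agg=2, i=0
  agg=11, i=1
  agg=27, i=2
  agg=50, i=3
  agg=80, i=4
  agg=117, i=5
  agg=161, i=6
  agg=212, i=7
  agg=270, i=8

Final answer: 270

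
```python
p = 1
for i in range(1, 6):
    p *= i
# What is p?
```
Trace:
  p=1
  p=1, i=1
  p=2, i=2
  p=6, i=3
  p=24, i=4
  p=120, i=5

Final answer: 120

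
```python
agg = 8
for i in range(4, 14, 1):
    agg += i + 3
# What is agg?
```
Trace:
  agg=8
  agg=15, i=4
  agg=23, i=5
  agg=32, i=6
  agg=42, i=7
  agg=53, i=8
  agg=65, i=9
  agg=78, i=10
  agg=92, i=11
  agg=107, i=12
  agg=123, i=13

Final answer: 123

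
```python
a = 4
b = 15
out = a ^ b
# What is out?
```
Trace:
  a=4
  a=4, b=15
  a=4, b=15, out=11

Final answer: 11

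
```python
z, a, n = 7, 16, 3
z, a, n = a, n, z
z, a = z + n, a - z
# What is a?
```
Trace:
  z=7, a=16, n=3
  z=16, a=3, n=7
  z=23, a=-13, n=7

Final answer: -13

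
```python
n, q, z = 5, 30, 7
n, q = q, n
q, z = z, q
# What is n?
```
Trace:
  n=5, q=30, z=7
  n=30, q=5, z=7
  n=30, q=7, z=5

Final answer: 30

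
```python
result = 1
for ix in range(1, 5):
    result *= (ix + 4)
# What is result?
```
Trace:
  result=1
  result=5, ix=1
  result=30, ix=2
  result=210, ix=3
  result=1680, ix=4

Final answer: 1680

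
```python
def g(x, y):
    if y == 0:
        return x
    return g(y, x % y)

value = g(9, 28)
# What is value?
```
Call trace:
g(x=9, y=28)
  g(x=28, y=9)
    g(x=9, y=1)
      g(x=1, y=0)
      -> return 1
    -> return 1
  -> return 1
-> return 1

Final answer: 1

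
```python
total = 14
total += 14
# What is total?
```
Trace:
  total=14
  total=28

Final answer: 28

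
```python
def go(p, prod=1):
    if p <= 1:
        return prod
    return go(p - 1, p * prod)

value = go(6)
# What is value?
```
Call trace:
go(p=6, prod=1)
  go(p=5, prod=6)
    go(p=4, prod=30)
      go(p=3, prod=120)
        go(p=2, prod=360)
          go(p=1, prod=720)
          -> return 720
        -> return 720
      -> return 720
    -> return 720
  -> return 720
-> return 720

Final answer: 720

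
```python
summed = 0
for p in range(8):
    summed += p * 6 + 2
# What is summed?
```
Trace:
  summed=0
  summed=2, p=0
  summed=10, p=1
  summed=24, p=2
  summed=44, p=3
  summed=70, p=4
  summed=102, p=5
  summed=140, p=6
  summed=184, p=7

Final answer: 184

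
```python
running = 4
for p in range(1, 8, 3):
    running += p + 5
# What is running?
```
Trace:
  running=4
  running=10, p=1
  running=19, p=4
  running=31, p=7

Final answer: 31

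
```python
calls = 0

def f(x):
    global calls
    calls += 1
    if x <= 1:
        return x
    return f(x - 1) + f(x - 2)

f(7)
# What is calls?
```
Call trace (a repeated sub-call is expanded the first time; later identical calls just restate its return value):
f(x=7)
  f(x=6)
    f(x=5)
      f(x=4)
        f(x=3)
          f(x=2)
            f(x=1)
            -> return 1
            f(x=0)
            -> return 0
          -> return 1
          f(x=1)
          -> return 1
        -> return 2
        f(x=2) -> return 1  (same call as traced above)
      -> return 3
      f(x=3) -> return 2  (same call as traced above)
    -> return 5
    f(x=4) -> return 3  (same call as traced above)
  -> return 8
  f(x=5) -> return 5  (same call as traced above)
-> return 13

calls is incremented once per call, so count the calls in each subtree. Let C(x) = number of calls made by f(x).
C(0) = C(1) = 1 (base case, no recursion); C(x) = 1 + C(x - 1) + C(x - 2) otherwise.
C(2) = 1 + C(1) + C(0) = 1 + 1 + 1 = 3
C(3) = 1 + C(2) + C(1) = 1 + 3 + 1 = 5
C(4) = 1 + C(3) + C(2) = 1 + 5 + 3 = 9
C(5) = 1 + C(4) + C(3) = 1 + 9 + 5 = 15
C(6) = 1 + C(5) + C(4) = 1 + 15 + 9 = 25
C(7) = 1 + C(6) + C(5) = 1 + 25 + 15 = 41
calls = C(7) = 41

Final answer: 41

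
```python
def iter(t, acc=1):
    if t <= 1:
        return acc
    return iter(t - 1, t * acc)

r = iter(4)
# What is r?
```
Call trace:
iter(t=4, acc=1)
  iter(t=3, acc=4)
    iter(t=2, acc=12)
      iter(t=1, acc=24)
      -> return 24
    -> return 24
  -> return 24
-> return 24

Final answer: 24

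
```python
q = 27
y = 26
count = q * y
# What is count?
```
Trace:
  q=27
  q=27, y=26
  q=27, y=26, count=702

Final answer: 702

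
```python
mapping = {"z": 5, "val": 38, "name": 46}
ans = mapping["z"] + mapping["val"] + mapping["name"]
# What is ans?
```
Trace:
  mapping={'z': 5, 'val': 38, 'name': 46}
  mapping={'z': 5, 'val': 38, 'name': 46}, ans=89

Final answer: 89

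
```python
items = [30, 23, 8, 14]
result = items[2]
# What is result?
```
Trace:
  items=[30, 23, 8, 14]
  items=[30, 23, 8, 14], result=8

Final answer: 8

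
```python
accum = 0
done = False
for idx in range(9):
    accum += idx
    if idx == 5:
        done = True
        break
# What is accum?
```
Trace:
  accum=0
  accum=0, done=False
  accum=0, done=False, idx=0
  accum=1, done=False, idx=1
  accum=3, done=False, idx=2
  accum=6, done=False, idx=3
  accum=10, done=False, idx=4
  accum=15, done=True, idx=5

Final answer: 15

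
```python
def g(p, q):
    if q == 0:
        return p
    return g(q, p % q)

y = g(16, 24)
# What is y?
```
Call trace:
g(p=16, q=24)
  g(p=24, q=16)
    g(p=16, q=8)
      g(p=8, q=0)
      -> return 8
    -> return 8
  -> return 8
-> return 8

Final answer: 8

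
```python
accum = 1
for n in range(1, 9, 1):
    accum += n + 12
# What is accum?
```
Trace:
  accum=1
  accum=14, n=1
  accum=28, n=2
  accum=43, n=3
  accum=59, n=4
  accum=76, n=5
  accum=94, n=6
  accum=113, n=7
  accum=133, n=8

Final answer: 133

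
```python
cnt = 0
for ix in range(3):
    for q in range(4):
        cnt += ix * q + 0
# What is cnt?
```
Trace:
  cnt=0
  cnt=0, ix=0, q=0
  cnt=0, ix=0, q=1
  cnt=0, ix=0, q=2
  cnt=0, ix=0, q=3
  cnt=0, ix=1, q=0
  cnt=1, ix=1, q=1
  cnt=3, ix=1, q=2
  cnt=6, ix=1, q=3
  cnt=6, ix=2, q=0
  cnt=8, ix=2, q=1
  cnt=12, ix=2, q=2
  cnt=18, ix=2, q=3

Final answer: 18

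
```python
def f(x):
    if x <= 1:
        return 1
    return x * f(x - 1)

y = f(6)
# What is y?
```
Call trace:
f(x=6)
  f(x=5)
    f(x=4)
      f(x=3)
        f(x=2)
          f(x=1)
          -> return 1
        -> return 2
      -> return 6
    -> return 24
  -> return 120
-> return 720

Final answer: 720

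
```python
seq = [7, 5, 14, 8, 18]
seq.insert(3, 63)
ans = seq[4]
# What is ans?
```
Trace:
  seq=[7, 5, 14, 8, 18]
  seq=[7, 5, 14, 63, 8, 18]
  seq=[7, 5, 14, 63, 8, 18], ans=8

Final answer: 8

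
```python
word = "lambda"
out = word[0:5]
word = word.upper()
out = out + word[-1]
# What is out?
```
Trace:
  word='lambda'
  word='lambda', out='lambd'
  word='LAMBDA', out='lambd'
  word='LAMBDA', out='lambdA'

Final answer: 'lambdA'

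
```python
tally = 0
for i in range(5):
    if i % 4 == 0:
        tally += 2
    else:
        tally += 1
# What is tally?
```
Trace:
  tally=0
  tally=2, i=0
  tally=3, i=1
  tally=4, i=2
  tally=5, i=3
  tally=7, i=4

Final answer: 7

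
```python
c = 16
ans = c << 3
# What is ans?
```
Trace:
  c=16
  c=16, ans=128

Final answer: 128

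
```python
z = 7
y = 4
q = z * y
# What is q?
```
Trace:
  z=7
  z=7, y=4
  z=7, y=4, q=28

Final answer: 28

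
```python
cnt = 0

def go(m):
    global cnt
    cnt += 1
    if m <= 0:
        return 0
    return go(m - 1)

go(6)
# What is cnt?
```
Call trace:
go(m=6)
  go(m=5)
    go(m=4)
      go(m=3)
        go(m=2)
          go(m=1)
            go(m=0)
            -> return 0
          -> return 0
        -> return 0
      -> return 0
    -> return 0
  -> return 0
-> return 0

cnt is incremented once per call. go is entered once for each m = 6, 5, 4, 3, 2, 1, 0 (the m <= 0 call returns without recursing), i.e. 6 + 1 calls.
cnt = 7

Final answer: 7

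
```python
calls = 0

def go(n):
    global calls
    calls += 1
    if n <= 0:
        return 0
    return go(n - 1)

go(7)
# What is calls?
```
Call trace:
go(n=7)
  go(n=6)
    go(n=5)
      go(n=4)
        go(n=3)
          go(n=2)
            go(n=1)
              go(n=0)
              -> return 0
            -> return 0
          -> return 0
        -> return 0
      -> return 0
    -> return 0
  -> return 0
-> return 0

calls is incremented once per call. go is entered once for each n = 7, 6, 5, 4, 3, 2, 1, 0 (the n <= 0 call returns without recursing), i.e. 7 + 1 calls.
calls = 8

Final answer: 8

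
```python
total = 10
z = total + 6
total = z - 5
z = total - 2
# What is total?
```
Trace:
  total=10
  total=10, z=16
  total=11, z=16
  total=11, z=9

Final answer: 11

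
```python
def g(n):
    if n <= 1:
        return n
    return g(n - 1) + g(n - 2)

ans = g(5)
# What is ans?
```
Call trace (a repeated sub-call is expanded the first time; later identical calls just restate its return value):
g(n=5)
  g(n=4)
    g(n=3)
      g(n=2)
        g(n=1)
        -> return 1
        g(n=0)
        -> return 0
      -> return 1
      g(n=1)
      -> return 1
    -> return 2
    g(n=2) -> return 1  (same call as traced above)
  -> return 3
  g(n=3) -> return 2  (same call as traced above)
-> return 5

Final answer: 5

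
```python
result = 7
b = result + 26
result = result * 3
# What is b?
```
Trace:
  result=7
  result=7, b=33
  result=21, b=33

Final answer: 33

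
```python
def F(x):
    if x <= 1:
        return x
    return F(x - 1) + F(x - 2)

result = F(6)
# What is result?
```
Call trace (a repeated sub-call is expanded the first time; later identical calls just restate its return value):
F(x=6)
  F(x=5)
    F(x=4)
      F(x=3)
        F(x=2)
          F(x=1)
          -> return 1
          F(x=0)
          -> return 0
        -> return 1
        F(x=1)
        -> return 1
      -> return 2
      F(x=2) -> return 1  (same call as traced above)
    -> return 3
    F(x=3) -> return 2  (same call as traced above)
  -> return 5
  F(x=4) -> return 3  (same call as traced above)
-> return 8

Final answer: 8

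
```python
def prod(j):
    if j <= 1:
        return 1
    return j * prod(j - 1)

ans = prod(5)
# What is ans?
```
Call trace:
prod(j=5)
  prod(j=4)
    prod(j=3)
      prod(j=2)
        prod(j=1)
        -> return 1
      -> return 2
    -> return 6
  -> return 24
-> return 120

Final answer: 120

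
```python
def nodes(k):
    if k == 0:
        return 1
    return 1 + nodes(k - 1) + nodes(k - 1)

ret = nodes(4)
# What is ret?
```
Call trace (a repeated sub-call is expanded the first time; later identical calls just restate its return value):
nodes(k=4)
  nodes(k=3)
    nodes(k=2)
      nodes(k=1)
        nodes(k=0)
        -> return 1
        nodes(k=0)
        -> return 1
      -> return 3
      nodes(k=1) -> return 3  (same call as traced above)
    -> return 7
    nodes(k=2) -> return 7  (same call as traced above)
  -> return 15
  nodes(k=3) -> return 15  (same call as traced above)
-> return 31

Final answer: 31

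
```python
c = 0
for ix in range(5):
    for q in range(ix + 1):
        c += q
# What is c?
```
Trace:
  c=0
  c=0, ix=0, q=0
  c=0, ix=1, q=0
  c=1, ix=1, q=1
  c=1, ix=2, q=0
  c=2, ix=2, q=1
  c=4, ix=2, q=2
  c=4, ix=3, q=0
  c=5, ix=3, q=1
  c=7, ix=3, q=2
  c=10, ix=3, q=3
  c=10, ix=4, q=0
  c=11, ix=4, q=1
  c=13, ix=4, q=2
  c=16, ix=4, q=3
  c=20, ix=4, q=4

Final answer: 20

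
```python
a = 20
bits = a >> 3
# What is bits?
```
Trace:
  a=20
  a=20, bits=2

Final answer: 2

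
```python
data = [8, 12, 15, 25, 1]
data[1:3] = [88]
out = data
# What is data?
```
Trace:
  data=[8, 12, 15, 25, 1]
  data=[8, 88, 25, 1]
  data=[8, 88, 25, 1], out=[8, 88, 25, 1]

Final answer: [8, 88, 25, 1]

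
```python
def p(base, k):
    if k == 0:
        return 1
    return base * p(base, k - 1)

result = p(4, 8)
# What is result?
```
Call trace:
p(base=4, k=8)
  p(base=4, k=7)
    p(base=4, k=6)
      p(base=4, k=5)
        p(base=4, k=4)
          p(base=4, k=3)
            p(base=4, k=2)
              p(base=4, k=1)
                p(base=4, k=0)
                -> return 1
              -> return 4
            -> return 16
          -> return 64
        -> return 256
      -> return 1024
    -> return 4096
  -> return 16384
-> return 65536

Final answer: 65536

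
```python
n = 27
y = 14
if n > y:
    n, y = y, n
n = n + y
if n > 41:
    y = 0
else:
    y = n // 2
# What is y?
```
Trace:
  n=27
  n=27, y=14
  n=14, y=27
  n=41, y=27
  n=41, y=20

Final answer: 20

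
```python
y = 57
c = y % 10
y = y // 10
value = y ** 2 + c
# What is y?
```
Trace:
  y=57
  y=57, c=7
  y=5, c=7
  y=5, c=7, value=32

Final answer: 5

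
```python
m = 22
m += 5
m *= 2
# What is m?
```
Trace:
  m=22
  m=27
  m=54

Final answer: 54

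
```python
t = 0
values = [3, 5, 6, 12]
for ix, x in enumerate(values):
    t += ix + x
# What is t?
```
Trace:
  t=0
  t=3, ix=0, x=3
  t=9, ix=1, x=5
  t=17, ix=2, x=6
  t=32, ix=3, x=12

Final answer: 32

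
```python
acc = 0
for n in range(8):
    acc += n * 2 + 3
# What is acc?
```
Trace:
  acc=0
  acc=3, n=0
  acc=8, n=1
  acc=15, n=2
  acc=24, n=3
  acc=35, n=4
  acc=48, n=5
  acc=63, n=6
  acc=80, n=7

Final answer: 80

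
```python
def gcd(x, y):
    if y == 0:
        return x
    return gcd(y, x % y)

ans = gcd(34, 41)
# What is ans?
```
Call trace:
gcd(x=34, y=41)
  gcd(x=41, y=34)
    gcd(x=34, y=7)
      gcd(x=7, y=6)
        gcd(x=6, y=1)
          gcd(x=1, y=0)
          -> return 1
        -> return 1
      -> return 1
    -> return 1
  -> return 1
-> return 1

Final answer: 1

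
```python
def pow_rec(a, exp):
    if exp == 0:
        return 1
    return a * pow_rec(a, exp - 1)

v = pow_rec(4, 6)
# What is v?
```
Call trace:
pow_rec(a=4, exp=6)
  pow_rec(a=4, exp=5)
    pow_rec(a=4, exp=4)
      pow_rec(a=4, exp=3)
        pow_rec(a=4, exp=2)
          pow_rec(a=4, exp=1)
            pow_rec(a=4, exp=0)
            -> return 1
          -> return 4
        -> return 16
      -> return 64
    -> return 256
  -> return 1024
-> return 4096

Final answer: 4096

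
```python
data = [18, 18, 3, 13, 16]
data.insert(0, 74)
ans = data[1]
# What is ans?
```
Trace:
  data=[18, 18, 3, 13, 16]
  data=[74, 18, 18, 3, 13, 16]
  data=[74, 18, 18, 3, 13, 16], ans=18

Final answer: 18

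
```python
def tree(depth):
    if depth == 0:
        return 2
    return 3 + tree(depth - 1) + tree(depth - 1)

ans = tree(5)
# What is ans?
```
Call trace (a repeated sub-call is expanded the first time; later identical calls just restate its return value):
tree(depth=5)
  tree(depth=4)
    tree(depth=3)
      tree(depth=2)
        tree(depth=1)
          tree(depth=0)
          -> return 2
          tree(depth=0)
          -> return 2
        -> return 7
        tree(depth=1) -> return 7  (same call as traced above)
      -> return 17
      tree(depth=2) -> return 17  (same call as traced above)
    -> return 37
    tree(depth=3) -> return 37  (same call as traced above)
  -> return 77
  tree(depth=4) -> return 77  (same call as traced above)
-> return 157

Final answer: 157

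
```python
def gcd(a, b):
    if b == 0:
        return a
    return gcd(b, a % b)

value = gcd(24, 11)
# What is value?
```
Call trace:
gcd(a=24, b=11)
  gcd(a=11, b=2)
    gcd(a=2, b=1)
      gcd(a=1, b=0)
      -> return 1
    -> return 1
  -> return 1
-> return 1

Final answer: 1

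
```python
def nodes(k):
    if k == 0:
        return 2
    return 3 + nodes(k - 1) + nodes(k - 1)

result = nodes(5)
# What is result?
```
Call trace (a repeated sub-call is expanded the first time; later identical calls just restate its return value):
nodes(k=5)
  nodes(k=4)
    nodes(k=3)
      nodes(k=2)
        nodes(k=1)
          nodes(k=0)
          -> return 2
          nodes(k=0)
          -> return 2
        -> return 7
        nodes(k=1) -> return 7  (same call as traced above)
      -> return 17
      nodes(k=2) -> return 17  (same call as traced above)
    -> return 37
    nodes(k=3) -> return 37  (same call as traced above)
  -> return 77
  nodes(k=4) -> return 77  (same call as traced above)
-> return 157

Final answer: 157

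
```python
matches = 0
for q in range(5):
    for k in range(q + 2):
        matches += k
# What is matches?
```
Trace:
  matches=0
  matches=0, q=0, k=0
  matches=1, q=0, k=1
  matches=1, q=1, k=0
  matches=2, q=1, k=1
  matches=4, q=1, k=2
  matches=4, q=2, k=0
  matches=5, q=2, k=1
  matches=7, q=2, k=2
  matches=10, q=2, k=3
  matches=10, q=3, k=0
  matches=11, q=3, k=1
  matches=13, q=3, k=2
  matches=16, q=3, k=3
  matches=20, q=3, k=4
  matches=20, q=4, k=0
  matches=21, q=4, k=1
  matches=23, q=4, k=2
  matches=26, q=4, k=3
  matches=30, q=4, k=4
  matches=35, q=4, k=5

Final answer: 35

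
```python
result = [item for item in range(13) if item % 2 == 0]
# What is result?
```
Trace:
  item=0
  item=1
  item=2
  item=3
  item=4
  item=5
  item=6
  item=7
  item=8
  item=9
  item=10
  item=11
  item=12
  result=[0, 2, 4, 6, 8, 10, 12]

Final answer: [0, 2, 4, 6, 8, 10, 12]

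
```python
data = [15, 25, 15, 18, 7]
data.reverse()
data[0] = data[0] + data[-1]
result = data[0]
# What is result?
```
Trace:
  data=[15, 25, 15, 18, 7]
  data=[7, 18, 15, 25, 15]
  data=[22, 18, 15, 25, 15]
  data=[22, 18, 15, 25, 15], result=22

Final answer: 22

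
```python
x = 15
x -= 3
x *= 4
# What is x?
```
Trace:
  x=15
  x=12
  x=48

Final answer: 48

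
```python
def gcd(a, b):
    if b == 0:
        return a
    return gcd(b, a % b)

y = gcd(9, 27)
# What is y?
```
Call trace:
gcd(a=9, b=27)
  gcd(a=27, b=9)
    gcd(a=9, b=0)
    -> return 9
  -> return 9
-> return 9

Final answer: 9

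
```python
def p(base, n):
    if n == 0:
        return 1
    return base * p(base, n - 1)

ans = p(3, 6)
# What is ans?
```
Call trace:
p(base=3, n=6)
  p(base=3, n=5)
    p(base=3, n=4)
      p(base=3, n=3)
        p(base=3, n=2)
          p(base=3, n=1)
            p(base=3, n=0)
            -> return 1
          -> return 3
        -> return 9
      -> return 27
    -> return 81
  -> return 243
-> return 729

Final answer: 729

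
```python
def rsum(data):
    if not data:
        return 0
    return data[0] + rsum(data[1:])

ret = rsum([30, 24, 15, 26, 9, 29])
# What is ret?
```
Call trace:
rsum(data=[30, 24, 15, 26, 9, 29])
  rsum(data=[24, 15, 26, 9, 29])
    rsum(data=[15, 26, 9, 29])
      rsum(data=[26, 9, 29])
        rsum(data=[9, 29])
          rsum(data=[29])
            rsum(data=[])
            -> return 0
          -> return 29
        -> return 38
      -> return 64
    -> return 79
  -> return 103
-> return 133

Final answer: 133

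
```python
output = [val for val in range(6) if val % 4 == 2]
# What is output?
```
Trace:
  val=0
  val=1
  val=2
  val=3
  val=4
  val=5
  output=[2]

Final answer: [2]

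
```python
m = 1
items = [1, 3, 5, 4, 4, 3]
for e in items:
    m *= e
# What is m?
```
Trace:
  m=1
  m=1, e=1
  m=3, e=3
  m=15, e=5
  m=60, e=4
  m=240, e=4
  m=720, e=3

Final answer: 720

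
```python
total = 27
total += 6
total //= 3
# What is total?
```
Trace:
  total=27
  total=33
  total=11

Final answer: 11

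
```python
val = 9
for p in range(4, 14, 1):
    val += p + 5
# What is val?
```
Trace:
  val=9
  val=18, p=4
  val=28, p=5
  val=39, p=6
  val=51, p=7
  val=64, p=8
  val=78, p=9
  val=93, p=10
  val=109, p=11
  val=126, p=12
  val=144, p=13

Final answer: 144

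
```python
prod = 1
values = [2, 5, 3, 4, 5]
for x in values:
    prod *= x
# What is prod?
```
Trace:
  prod=1
  prod=2, x=2
  prod=10, x=5
  prod=30, x=3
  prod=120, x=4
  prod=600, x=5

Final answer: 600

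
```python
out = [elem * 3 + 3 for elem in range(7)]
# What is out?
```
Trace:
  elem=0
  elem=1
  elem=2
  elem=3
  elem=4
  elem=5
  elem=6
  out=[3, 6, 9, 12, 15, 18, 21]

Final answer: [3, 6, 9, 12, 15, 18, 21]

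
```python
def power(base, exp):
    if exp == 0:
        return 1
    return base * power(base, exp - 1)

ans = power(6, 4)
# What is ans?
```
Call trace:
power(base=6, exp=4)
  power(base=6, exp=3)
    power(base=6, exp=2)
      power(base=6, exp=1)
        power(base=6, exp=0)
        -> return 1
      -> return 6
    -> return 36
  -> return 216
-> return 1296

Final answer: 1296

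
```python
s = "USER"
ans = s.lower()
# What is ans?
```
Trace:
  s='USER'
  s='USER', ans='user'

Final answer: 'user'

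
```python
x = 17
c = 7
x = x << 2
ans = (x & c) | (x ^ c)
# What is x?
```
Trace:
  x=17
  x=17, c=7
  x=68, c=7
  x=68, c=7, ans=71

Final answer: 68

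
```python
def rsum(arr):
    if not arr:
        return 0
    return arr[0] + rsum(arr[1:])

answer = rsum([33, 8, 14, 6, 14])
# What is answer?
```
Call trace:
rsum(arr=[33, 8, 14, 6, 14])
  rsum(arr=[8, 14, 6, 14])
    rsum(arr=[14, 6, 14])
      rsum(arr=[6, 14])
        rsum(arr=[14])
          rsum(arr=[])
          -> return 0
        -> return 14
      -> return 20
    -> return 34
  -> return 42
-> return 75

Final answer: 75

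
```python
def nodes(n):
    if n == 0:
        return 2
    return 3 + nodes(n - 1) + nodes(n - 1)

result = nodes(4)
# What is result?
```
Call trace (a repeated sub-call is expanded the first time; later identical calls just restate its return value):
nodes(n=4)
  nodes(n=3)
    nodes(n=2)
      nodes(n=1)
        nodes(n=0)
        -> return 2
        nodes(n=0)
        -> return 2
      -> return 7
      nodes(n=1) -> return 7  (same call as traced above)
    -> return 17
    nodes(n=2) -> return 17  (same call as traced above)
  -> return 37
  nodes(n=3) -> return 37  (same call as traced above)
-> return 77

Final answer: 77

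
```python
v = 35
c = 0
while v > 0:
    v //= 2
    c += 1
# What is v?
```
Trace:
  v=35
  v=35, c=0
  v=17, c=1
  v=8, c=2
  v=4, c=3
  v=2, c=4
  v=1, c=5
  v=0, c=6

Final answer: 0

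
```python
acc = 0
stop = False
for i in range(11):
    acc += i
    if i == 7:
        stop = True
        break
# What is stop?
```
Trace:
  acc=0
  acc=0, stop=False
  acc=0, stop=False, i=0
  acc=1, stop=False, i=1
  acc=3, stop=False, i=2
  acc=6, stop=False, i=3
  acc=10, stop=False, i=4
  acc=15, stop=False, i=5
  acc=21, stop=False, i=6
  acc=28, stop=True, i=7

Final answer: True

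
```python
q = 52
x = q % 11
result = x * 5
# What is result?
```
Trace:
  q=52
  q=52, x=8
  q=52, x=8, result=40

Final answer: 40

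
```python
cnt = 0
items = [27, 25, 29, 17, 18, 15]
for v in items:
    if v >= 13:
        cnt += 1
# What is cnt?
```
Trace:
  cnt=0
  cnt=1, v=27
  cnt=2, v=25
  cnt=3, v=29
  cnt=4, v=17
  cnt=5, v=18
  cnt=6, v=15

Final answer: 6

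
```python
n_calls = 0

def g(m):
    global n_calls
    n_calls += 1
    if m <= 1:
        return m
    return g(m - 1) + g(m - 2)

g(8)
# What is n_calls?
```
Call trace (a repeated sub-call is expanded the first time; later identical calls just restate its return value):
g(m=8)
  g(m=7)
    g(m=6)
      g(m=5)
        g(m=4)
          g(m=3)
            g(m=2)
              g(m=1)
              -> return 1
              g(m=0)
              -> return 0
            -> return 1
            g(m=1)
            -> return 1
          -> return 2
          g(m=2) -> return 1  (same call as traced above)
        -> return 3
        g(m=3) -> return 2  (same call as traced above)
      -> return 5
      g(m=4) -> return 3  (same call as traced above)
    -> return 8
    g(m=5) -> return 5  (same call as traced above)
  -> return 13
  g(m=6) -> return 8  (same call as traced above)
-> return 21

n_calls is incremented once per call, so count the calls in each subtree. Let C(m) = number of calls made by g(m).
C(0) = C(1) = 1 (base case, no recursion); C(m) = 1 + C(m - 1) + C(m - 2) otherwise.
C(2) = 1 + C(1) + C(0) = 1 + 1 + 1 = 3
C(3) = 1 + C(2) + C(1) = 1 + 3 + 1 = 5
C(4) = 1 + C(3) + C(2) = 1 + 5 + 3 = 9
C(5) = 1 + C(4) + C(3) = 1 + 9 + 5 = 15
C(6) = 1 + C(5) + C(4) = 1 + 15 + 9 = 25
C(7) = 1 + C(6) + C(5) = 1 + 25 + 15 = 41
C(8) = 1 + C(7) + C(6) = 1 + 41 + 25 = 67
n_calls = C(8) = 67

Final answer: 67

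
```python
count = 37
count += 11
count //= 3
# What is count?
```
Trace:
  count=37
  count=48
  count=16

Final answer: 16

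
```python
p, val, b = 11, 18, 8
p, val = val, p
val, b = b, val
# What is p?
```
Trace:
  p=11, val=18, b=8
  p=18, val=11, b=8
  p=18, val=8, b=11

Final answer: 18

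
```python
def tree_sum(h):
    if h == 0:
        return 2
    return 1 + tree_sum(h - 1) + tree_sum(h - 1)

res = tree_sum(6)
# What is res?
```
Call trace (a repeated sub-call is expanded the first time; later identical calls just restate its return value):
tree_sum(h=6)
  tree_sum(h=5)
    tree_sum(h=4)
      tree_sum(h=3)
        tree_sum(h=2)
          tree_sum(h=1)
            tree_sum(h=0)
            -> return 2
            tree_sum(h=0)
            -> return 2
          -> return 5
          tree_sum(h=1) -> return 5  (same call as traced above)
        -> return 11
        tree_sum(h=2) -> return 11  (same call as traced above)
      -> return 23
      tree_sum(h=3) -> return 23  (same call as traced above)
    -> return 47
    tree_sum(h=4) -> return 47  (same call as traced above)
  -> return 95
  tree_sum(h=5) -> return 95  (same call as traced above)
-> return 191

Final answer: 191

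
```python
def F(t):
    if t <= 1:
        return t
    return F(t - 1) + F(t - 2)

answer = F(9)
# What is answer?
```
Call trace (a repeated sub-call is expanded the first time; later identical calls just restate its return value):
F(t=9)
  F(t=8)
    F(t=7)
      F(t=6)
        F(t=5)
          F(t=4)
            F(t=3)
              F(t=2)
                F(t=1)
                -> return 1
                F(t=0)
                -> return 0
              -> return 1
              F(t=1)
              -> return 1
            -> return 2
            F(t=2) -> return 1  (same call as traced above)
          -> return 3
          F(t=3) -> return 2  (same call as traced above)
        -> return 5
        F(t=4) -> return 3  (same call as traced above)
      -> return 8
      F(t=5) -> return 5  (same call as traced above)
    -> return 13
    F(t=6) -> return 8  (same call as traced above)
  -> return 21
  F(t=7) -> return 13  (same call as traced above)
-> return 34

Final answer: 34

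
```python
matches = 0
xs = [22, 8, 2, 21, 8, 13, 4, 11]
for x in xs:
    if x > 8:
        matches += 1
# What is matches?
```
Trace:
  matches=0
  matches=1, x=22
  matches=1, x=8
  matches=1, x=2
  matches=2, x=21
  matches=2, x=8
  matches=3, x=13
  matches=3, x=4
  matches=4, x=11

Final answer: 4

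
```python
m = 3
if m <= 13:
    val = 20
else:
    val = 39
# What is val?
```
Trace:
  m=3
  m=3, val=20

Final answer: 20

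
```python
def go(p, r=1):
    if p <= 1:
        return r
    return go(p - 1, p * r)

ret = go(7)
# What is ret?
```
Call trace:
go(p=7, r=1)
  go(p=6, r=7)
    go(p=5, r=42)
      go(p=4, r=210)
        go(p=3, r=840)
          go(p=2, r=2520)
            go(p=1, r=5040)
            -> return 5040
          -> return 5040
        -> return 5040
      -> return 5040
    -> return 5040
  -> return 5040
-> return 5040

Final answer: 5040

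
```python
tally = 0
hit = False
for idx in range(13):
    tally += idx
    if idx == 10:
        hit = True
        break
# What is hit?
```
Trace:
  tally=0
  tally=0, hit=False
  tally=0, hit=False, idx=0
  tally=1, hit=False, idx=1
  tally=3, hit=False, idx=2
  tally=6, hit=False, idx=3
  tally=10, hit=False, idx=4
  tally=15, hit=False, idx=5
  tally=21, hit=False, idx=6
  tally=28, hit=False, idx=7
  tally=36, hit=False, idx=8
  tally=45, hit=False, idx=9
  tally=55, hit=True, idx=10

Final answer: True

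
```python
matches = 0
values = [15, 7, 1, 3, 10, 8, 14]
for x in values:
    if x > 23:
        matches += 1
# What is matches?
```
Trace:
  matches=0
  matches=0, x=15
  matches=0, x=7
  matches=0, x=1
  matches=0, x=3
  matches=0, x=10
  matches=0, x=8
  matches=0, x=14

Final answer: 0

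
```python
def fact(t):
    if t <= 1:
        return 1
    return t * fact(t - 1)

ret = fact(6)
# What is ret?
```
Call trace:
fact(t=6)
  fact(t=5)
    fact(t=4)
      fact(t=3)
        fact(t=2)
          fact(t=1)
          -> return 1
        -> return 2
      -> return 6
    -> return 24
  -> return 120
-> return 720

Final answer: 720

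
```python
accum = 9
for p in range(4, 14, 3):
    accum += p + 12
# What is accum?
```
Trace:
  accum=9
  accum=25, p=4
  accum=44, p=7
  accum=66, p=10
  accum=91, p=13

Final answer: 91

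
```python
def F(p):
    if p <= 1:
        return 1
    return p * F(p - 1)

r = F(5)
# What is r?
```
Call trace:
F(p=5)
  F(p=4)
    F(p=3)
      F(p=2)
        F(p=1)
        -> return 1
      -> return 2
    -> return 6
  -> return 24
-> return 120

Final answer: 120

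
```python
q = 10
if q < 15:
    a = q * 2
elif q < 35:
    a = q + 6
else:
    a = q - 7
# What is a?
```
Trace:
  q=10
  q=10, a=20

Final answer: 20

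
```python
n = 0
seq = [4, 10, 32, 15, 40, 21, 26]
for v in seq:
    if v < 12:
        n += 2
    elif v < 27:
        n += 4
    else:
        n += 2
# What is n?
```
Trace:
  n=0
  n=2, v=4
  n=4, v=10
  n=6, v=32
  n=10, v=15
  n=12, v=40
  n=16, v=21
  n=20, v=26

Final answer: 20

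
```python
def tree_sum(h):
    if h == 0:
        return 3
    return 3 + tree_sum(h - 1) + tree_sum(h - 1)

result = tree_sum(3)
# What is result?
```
Call trace (a repeated sub-call is expanded the first time; later identical calls just restate its return value):
tree_sum(h=3)
  tree_sum(h=2)
    tree_sum(h=1)
      tree_sum(h=0)
      -> return 3
      tree_sum(h=0)
      -> return 3
    -> return 9
    tree_sum(h=1) -> return 9  (same call as traced above)
  -> return 21
  tree_sum(h=2) -> return 21  (same call as traced above)
-> return 45

Final answer: 45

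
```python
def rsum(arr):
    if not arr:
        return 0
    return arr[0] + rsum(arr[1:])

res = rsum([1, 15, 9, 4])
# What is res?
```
Call trace:
rsum(arr=[1, 15, 9, 4])
  rsum(arr=[15, 9, 4])
    rsum(arr=[9, 4])
      rsum(arr=[4])
        rsum(arr=[])
        -> return 0
      -> return 4
    -> return 13
  -> return 28
-> return 29

Final answer: 29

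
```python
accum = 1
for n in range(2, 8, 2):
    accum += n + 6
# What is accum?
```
Trace:
  accum=1
  accum=9, n=2
  accum=19, n=4
  accum=31, n=6

Final answer: 31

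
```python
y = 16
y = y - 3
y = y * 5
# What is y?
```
Trace:
  y=16
  y=13
  y=65

Final answer: 65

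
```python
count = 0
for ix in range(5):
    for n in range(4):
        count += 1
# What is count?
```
Trace:
  count=0
  count=1, ix=0, n=0
  count=2, ix=0, n=1
  count=3, ix=0, n=2
  count=4, ix=0, n=3
  count=5, ix=1, n=0
  count=6, ix=1, n=1
  count=7, ix=1, n=2
  count=8, ix=1, n=3
  count=9, ix=2, n=0
  count=10, ix=2, n=1
  count=11, ix=2, n=2
  count=12, ix=2, n=3
  count=13, ix=3, n=0
  count=14, ix=3, n=1
  count=15, ix=3, n=2
  count=16, ix=3, n=3
  count=17, ix=4, n=0
  count=18, ix=4, n=1
  count=19, ix=4, n=2
  count=20, ix=4, n=3

Final answer: 20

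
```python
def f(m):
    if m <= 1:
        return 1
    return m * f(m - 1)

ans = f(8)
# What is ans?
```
Call trace:
f(m=8)
  f(m=7)
    f(m=6)
      f(m=5)
        f(m=4)
          f(m=3)
            f(m=2)
              f(m=1)
              -> return 1
            -> return 2
          -> return 6
        -> return 24
      -> return 120
    -> return 720
  -> return 5040
-> return 40320

Final answer: 40320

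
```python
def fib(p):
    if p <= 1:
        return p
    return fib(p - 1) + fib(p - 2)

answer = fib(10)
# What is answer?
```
Call trace (a repeated sub-call is expanded the first time; later identical calls just restate its return value):
fib(p=10)
  fib(p=9)
    fib(p=8)
      fib(p=7)
        fib(p=6)
          fib(p=5)
            fib(p=4)
              fib(p=3)
                fib(p=2)
                  fib(p=1)
                  -> return 1
                  fib(p=0)
                  -> return 0
                -> return 1
                fib(p=1)
                -> return 1
              -> return 2
              fib(p=2) -> return 1  (same call as traced above)
            -> return 3
            fib(p=3) -> return 2  (same call as traced above)
          -> return 5
          fib(p=4) -> return 3  (same call as traced above)
        -> return 8
        fib(p=5) -> return 5  (same call as traced above)
      -> return 13
      fib(p=6) -> return 8  (same call as traced above)
    -> return 21
    fib(p=7) -> return 13  (same call as traced above)
  -> return 34
  fib(p=8) -> return 21  (same call as traced above)
-> return 55

Final answer: 55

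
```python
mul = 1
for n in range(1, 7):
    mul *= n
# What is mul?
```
Trace:
  mul=1
  mul=1, n=1
  mul=2, n=2
  mul=6, n=3
  mul=24, n=4
  mul=120, n=5
  mul=720, n=6

Final answer: 720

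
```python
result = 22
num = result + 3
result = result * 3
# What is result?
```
Trace:
  result=22
  result=22, num=25
  result=66, num=25

Final answer: 66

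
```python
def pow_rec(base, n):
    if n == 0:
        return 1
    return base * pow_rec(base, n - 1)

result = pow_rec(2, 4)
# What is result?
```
Call trace:
pow_rec(base=2, n=4)
  pow_rec(base=2, n=3)
    pow_rec(base=2, n=2)
      pow_rec(base=2, n=1)
        pow_rec(base=2, n=0)
        -> return 1
      -> return 2
    -> return 4
  -> return 8
-> return 16

Final answer: 16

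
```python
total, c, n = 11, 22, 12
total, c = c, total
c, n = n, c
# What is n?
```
Trace:
  total=11, c=22, n=12
  total=22, c=11, n=12
  total=22, c=12, n=11

Final answer: 11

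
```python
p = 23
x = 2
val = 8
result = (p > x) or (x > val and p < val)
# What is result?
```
Trace:
  p=23
  p=23, x=2
  p=23, x=2, val=8
  p=23, x=2, val=8, result=True

Final answer: True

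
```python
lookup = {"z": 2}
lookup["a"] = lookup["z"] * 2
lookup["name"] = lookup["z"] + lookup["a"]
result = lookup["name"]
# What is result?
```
Trace:
  lookup={'z': 2}
  lookup={'z': 2, 'a': 4}
  lookup={'z': 2, 'a': 4, 'name': 6}
  lookup={'z': 2, 'a': 4, 'name': 6}, result=6

Final answer: 6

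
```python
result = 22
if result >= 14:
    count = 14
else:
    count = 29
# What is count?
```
Trace:
  result=22
  result=22, count=14

Final answer: 14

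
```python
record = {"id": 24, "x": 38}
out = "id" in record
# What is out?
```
Trace:
  record={'id': 24, 'x': 38}
  record={'id': 24, 'x': 38}, out=True

Final answer: True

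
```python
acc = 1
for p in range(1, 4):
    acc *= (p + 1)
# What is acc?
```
Trace:
  acc=1
  acc=2, p=1
  acc=6, p=2
  acc=24, p=3

Final answer: 24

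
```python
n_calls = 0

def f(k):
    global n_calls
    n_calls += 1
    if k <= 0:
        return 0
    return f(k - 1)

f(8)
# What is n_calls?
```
Call trace:
f(k=8)
  f(k=7)
    f(k=6)
      f(k=5)
        f(k=4)
          f(k=3)
            f(k=2)
              f(k=1)
                f(k=0)
                -> return 0
              -> return 0
            -> return 0
          -> return 0
        -> return 0
      -> return 0
    -> return 0
  -> return 0
-> return 0

n_calls is incremented once per call. f is entered once for each k = 8, 7, 6, 5, 4, 3, 2, 1, 0 (the k <= 0 call returns without recursing), i.e. 8 + 1 calls.
n_calls = 9

Final answer: 9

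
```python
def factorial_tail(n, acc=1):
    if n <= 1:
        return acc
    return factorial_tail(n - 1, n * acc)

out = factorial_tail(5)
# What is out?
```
Call trace:
factorial_tail(n=5, acc=1)
  factorial_tail(n=4, acc=5)
    factorial_tail(n=3, acc=20)
      factorial_tail(n=2, acc=60)
        factorial_tail(n=1, acc=120)
        -> return 120
      -> return 120
    -> return 120
  -> return 120
-> return 120

Final answer: 120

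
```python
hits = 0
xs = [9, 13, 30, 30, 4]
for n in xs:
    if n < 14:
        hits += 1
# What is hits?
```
Trace:
  hits=0
  hits=1, n=9
  hits=2, n=13
  hits=2, n=30
  hits=2, n=30
  hits=3, n=4

Final answer: 3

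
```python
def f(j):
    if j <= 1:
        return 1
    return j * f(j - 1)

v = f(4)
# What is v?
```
Call trace:
f(j=4)
  f(j=3)
    f(j=2)
      f(j=1)
      -> return 1
    -> return 2
  -> return 6
-> return 24

Final answer: 24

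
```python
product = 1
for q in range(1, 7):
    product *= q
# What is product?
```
Trace:
  product=1
  product=1, q=1
  product=2, q=2
  product=6, q=3
  product=24, q=4
  product=120, q=5
  product=720, q=6

Final answer: 720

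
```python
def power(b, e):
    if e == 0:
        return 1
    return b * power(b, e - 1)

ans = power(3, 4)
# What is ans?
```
Call trace:
power(b=3, e=4)
  power(b=3, e=3)
    power(b=3, e=2)
      power(b=3, e=1)
        power(b=3, e=0)
        -> return 1
      -> return 3
    -> return 9
  -> return 27
-> return 81

Final answer: 81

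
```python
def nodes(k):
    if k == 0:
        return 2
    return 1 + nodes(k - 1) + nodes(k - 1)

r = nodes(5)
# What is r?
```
Call trace (a repeated sub-call is expanded the first time; later identical calls just restate its return value):
nodes(k=5)
  nodes(k=4)
    nodes(k=3)
      nodes(k=2)
        nodes(k=1)
          nodes(k=0)
          -> return 2
          nodes(k=0)
          -> return 2
        -> return 5
        nodes(k=1) -> return 5  (same call as traced above)
      -> return 11
      nodes(k=2) -> return 11  (same call as traced above)
    -> return 23
    nodes(k=3) -> return 23  (same call as traced above)
  -> return 47
  nodes(k=4) -> return 47  (same call as traced above)
-> return 95

Final answer: 95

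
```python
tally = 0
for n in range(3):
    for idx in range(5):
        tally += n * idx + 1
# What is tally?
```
Trace:
  tally=0
  tally=1, n=0, idx=0
  tally=2, n=0, idx=1
  tally=3, n=0, idx=2
  tally=4, n=0, idx=3
  tally=5, n=0, idx=4
  tally=6, n=1, idx=0
  tally=8, n=1, idx=1
  tally=11, n=1, idx=2
  tally=15, n=1, idx=3
  tally=20, n=1, idx=4
  tally=21, n=2, idx=0
  tally=24, n=2, idx=1
  tally=29, n=2, idx=2
  tally=36, n=2, idx=3
  tally=45, n=2, idx=4

Final answer: 45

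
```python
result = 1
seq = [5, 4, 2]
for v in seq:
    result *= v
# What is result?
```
Trace:
  result=1
  result=5, v=5
  result=20, v=4
  result=40, v=2

Final answer: 40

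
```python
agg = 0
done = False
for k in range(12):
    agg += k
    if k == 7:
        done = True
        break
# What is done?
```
Trace:
  agg=0
  agg=0, done=False
  agg=0, done=False, k=0
  agg=1, done=False, k=1
  agg=3, done=False, k=2
  agg=6, done=False, k=3
  agg=10, done=False, k=4
  agg=15, done=False, k=5
  agg=21, done=False, k=6
  agg=28, done=True, k=7

Final answer: True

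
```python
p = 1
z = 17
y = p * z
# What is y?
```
Trace:
  p=1
  p=1, z=17
  p=1, z=17, y=17

Final answer: 17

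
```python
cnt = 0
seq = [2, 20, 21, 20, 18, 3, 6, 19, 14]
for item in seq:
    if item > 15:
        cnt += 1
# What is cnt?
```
Trace:
  cnt=0
  cnt=0, item=2
  cnt=1, item=20
  cnt=2, item=21
  cnt=3, item=20
  cnt=4, item=18
  cnt=4, item=3
  cnt=4, item=6
  cnt=5, item=19
  cnt=5, item=14

Final answer: 5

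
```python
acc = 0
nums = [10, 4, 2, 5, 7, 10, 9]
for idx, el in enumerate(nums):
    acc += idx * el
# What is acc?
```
Trace:
  acc=0
  acc=0, idx=0, el=10
  acc=4, idx=1, el=4
  acc=8, idx=2, el=2
  acc=23, idx=3, el=5
  acc=51, idx=4, el=7
  acc=101, idx=5, el=10
  acc=155, idx=6, el=9

Final answer: 155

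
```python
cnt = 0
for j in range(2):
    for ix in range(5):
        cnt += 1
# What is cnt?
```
Trace:
  cnt=0
  cnt=1, j=0, ix=0
  cnt=2, j=0, ix=1
  cnt=3, j=0, ix=2
  cnt=4, j=0, ix=3
  cnt=5, j=0, ix=4
  cnt=6, j=1, ix=0
  cnt=7, j=1, ix=1
  cnt=8, j=1, ix=2
  cnt=9, j=1, ix=3
  cnt=10, j=1, ix=4

Final answer: 10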